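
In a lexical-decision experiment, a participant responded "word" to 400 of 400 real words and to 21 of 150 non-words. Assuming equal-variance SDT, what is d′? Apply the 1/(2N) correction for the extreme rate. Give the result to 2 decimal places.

The hit rate is 400/400 = 1, so apply the 1/(2N) correction: H → 1 − 1/(2·400) = 0.99875.
z(H) = z(0.99875) = 3.023
z(FA) = z(0.14000) = -1.080
d' = 3.023 − (-1.080) = 4.103

d′ = 4.10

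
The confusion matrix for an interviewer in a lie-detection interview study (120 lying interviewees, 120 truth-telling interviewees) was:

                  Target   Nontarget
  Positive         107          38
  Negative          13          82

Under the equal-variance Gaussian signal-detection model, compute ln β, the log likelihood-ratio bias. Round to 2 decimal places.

H = 107/120 = 0.8917
FA = 38/120 = 0.3167
z(H) = 1.236
z(FA) = -0.477
ln β = −½·[z(H)² − z(FA)²] = −0.5 × (1.528 − 0.228) = -0.650

ln β = -0.65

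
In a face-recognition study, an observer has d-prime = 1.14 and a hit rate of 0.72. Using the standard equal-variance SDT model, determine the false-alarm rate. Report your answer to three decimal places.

false-alarm rate = 0.289

z(hit rate) = z(0.72) = 0.5828
z(FA) = z(H) − d' = 0.5828 − 1.14 = -0.5572
false-alarm rate = Φ(-0.5572) = 0.2887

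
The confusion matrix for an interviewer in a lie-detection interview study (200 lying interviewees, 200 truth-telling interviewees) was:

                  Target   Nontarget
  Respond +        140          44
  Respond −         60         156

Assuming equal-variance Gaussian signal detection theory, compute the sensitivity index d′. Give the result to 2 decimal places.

d′ = 1.30

H = 140/200 = 0.7000
FA = 44/200 = 0.2200
Φ⁻¹(H) = Φ⁻¹(0.7000) = 0.5244
Φ⁻¹(FA) = Φ⁻¹(0.2200) = -0.7722
d' = z(H) − z(FA) = 0.5244 − (-0.7722) = 1.2966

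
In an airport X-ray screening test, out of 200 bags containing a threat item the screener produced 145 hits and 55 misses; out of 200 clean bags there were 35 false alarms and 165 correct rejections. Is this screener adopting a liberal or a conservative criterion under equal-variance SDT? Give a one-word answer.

z(H) = 0.598, z(FA) = -0.935
c = −½·(z(H) + z(FA)) = 0.1685
c > 0 → conservative criterion (biased toward responding “no”).

conservative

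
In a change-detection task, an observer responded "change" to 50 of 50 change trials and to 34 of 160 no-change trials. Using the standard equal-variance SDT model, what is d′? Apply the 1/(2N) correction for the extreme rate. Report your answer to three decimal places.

The hit rate is 50/50 = 1, so apply the 1/(2N) correction: H → 1 − 1/(2·50) = 0.99000.
z(H) = z(0.99000) = 2.3263
z(FA) = z(0.21250) = -0.7978
d' = 2.3263 − (-0.7978) = 3.1241

d′ = 3.124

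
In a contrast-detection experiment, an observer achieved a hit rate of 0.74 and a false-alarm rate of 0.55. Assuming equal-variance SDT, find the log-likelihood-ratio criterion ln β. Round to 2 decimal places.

ln β = -0.20

z(0.74) = 0.643, z(0.55) = 0.126
ln β = −½·[z(H)² − z(FA)²] = −0.5 × (0.413 − 0.016) = -0.1985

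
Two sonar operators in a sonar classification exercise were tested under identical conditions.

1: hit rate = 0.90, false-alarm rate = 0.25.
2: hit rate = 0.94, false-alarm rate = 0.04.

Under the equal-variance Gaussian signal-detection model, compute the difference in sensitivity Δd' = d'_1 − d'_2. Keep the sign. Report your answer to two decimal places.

1: z(0.90) = 1.282, z(0.25) = -0.674, d' = 1.956
2: z(0.94) = 1.555, z(0.04) = -1.751, d' = 3.306
Δd' = d'_1 − d'_2 = 1.956 − 3.306 = -1.350
2 has the higher sensitivity.

Δd' = -1.35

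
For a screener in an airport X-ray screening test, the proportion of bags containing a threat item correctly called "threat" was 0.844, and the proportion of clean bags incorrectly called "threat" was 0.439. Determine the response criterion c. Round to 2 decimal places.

c = -0.43

Φ⁻¹(H) = Φ⁻¹(0.844) = 1.0110
Φ⁻¹(FA) = Φ⁻¹(0.439) = -0.1535
c = −½·[z(H) + z(FA)] = −0.5 × (1.0110 + (-0.1535)) = -0.42875
c < 0: the screener has a liberal response bias.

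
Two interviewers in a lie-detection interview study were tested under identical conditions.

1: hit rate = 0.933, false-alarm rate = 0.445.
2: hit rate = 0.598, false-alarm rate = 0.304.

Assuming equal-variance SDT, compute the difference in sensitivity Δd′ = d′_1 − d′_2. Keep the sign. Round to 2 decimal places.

Δd′ = 0.88

1: z(0.933) = 1.499, z(0.445) = -0.138, d' = 1.637
2: z(0.598) = 0.248, z(0.304) = -0.513, d' = 0.761
Δd' = d'_1 − d'_2 = 1.637 − 0.761 = 0.876
1 has the higher sensitivity.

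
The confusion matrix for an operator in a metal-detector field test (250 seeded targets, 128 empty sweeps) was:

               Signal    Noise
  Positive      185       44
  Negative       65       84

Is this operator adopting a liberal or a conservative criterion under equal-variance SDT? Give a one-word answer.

liberal

z(H) = 0.643, z(FA) = -0.402
c = −½·(z(H) + z(FA)) = -0.1205
c < 0 → liberal criterion (biased toward responding “yes”).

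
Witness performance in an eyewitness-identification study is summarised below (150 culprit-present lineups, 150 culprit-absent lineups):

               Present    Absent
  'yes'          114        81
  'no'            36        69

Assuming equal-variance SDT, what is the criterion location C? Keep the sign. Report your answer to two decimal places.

C = -0.40

H = 114/150 = 0.7600
FA = 81/150 = 0.5400
z(H) = 0.706
z(FA) = 0.100
c = −½·[z(H) + z(FA)] = −0.5 × (0.706 + 0.100) = -0.403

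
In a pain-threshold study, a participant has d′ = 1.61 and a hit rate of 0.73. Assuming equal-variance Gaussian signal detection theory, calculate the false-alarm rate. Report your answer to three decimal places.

false-alarm rate = 0.159

z(hit rate) = z(0.73) = 0.6128
z(FA) = z(H) − d' = 0.6128 − 1.61 = -0.9972
false-alarm rate = Φ(-0.9972) = 0.1593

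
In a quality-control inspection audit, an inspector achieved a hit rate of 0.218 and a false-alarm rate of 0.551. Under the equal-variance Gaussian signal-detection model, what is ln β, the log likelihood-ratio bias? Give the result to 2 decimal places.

ln β = -0.30

z(H) = -0.779
z(FA) = 0.128
ln β = −½·[z(H)² − z(FA)²] = −0.5 × (0.607 − 0.016) = -0.2955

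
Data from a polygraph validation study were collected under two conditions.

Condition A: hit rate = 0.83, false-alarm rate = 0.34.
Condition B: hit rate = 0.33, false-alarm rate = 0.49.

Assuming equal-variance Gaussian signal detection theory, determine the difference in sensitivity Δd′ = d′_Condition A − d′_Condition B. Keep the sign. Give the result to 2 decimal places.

Δd′ = 1.78

Condition A: z(0.83) = 0.954, z(0.34) = -0.412, d' = 1.366
Condition B: z(0.33) = -0.440, z(0.49) = -0.025, d' = -0.415
Δd' = d'_Condition A − d'_Condition B = 1.366 − (-0.415) = 1.781
Condition A has the higher sensitivity.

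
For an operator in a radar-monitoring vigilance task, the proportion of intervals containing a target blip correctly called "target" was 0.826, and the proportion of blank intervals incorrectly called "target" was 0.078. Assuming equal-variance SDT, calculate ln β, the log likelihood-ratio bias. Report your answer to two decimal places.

ln β = 0.57

z(H) = z(0.826) = 0.938
z(FA) = z(0.078) = -1.419
ln β = −½·[z(H)² − z(FA)²] = −0.5 × (0.880 − 2.014) = 0.567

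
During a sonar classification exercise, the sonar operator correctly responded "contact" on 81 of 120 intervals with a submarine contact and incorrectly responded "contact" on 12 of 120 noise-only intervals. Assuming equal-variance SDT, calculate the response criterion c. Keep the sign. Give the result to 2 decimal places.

c = 0.41

H = 81/120 = 0.6750
FA = 12/120 = 0.1000
Φ⁻¹(0.6750) = 0.4538, Φ⁻¹(0.1000) = -1.2816
c = −½·[z(H) + z(FA)] = −0.5 × (0.4538 + (-1.2816)) = 0.4139
c > 0: the sonar operator has a conservative response bias.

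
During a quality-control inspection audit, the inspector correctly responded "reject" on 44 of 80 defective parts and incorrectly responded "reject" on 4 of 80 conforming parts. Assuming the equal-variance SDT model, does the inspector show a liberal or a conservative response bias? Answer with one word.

conservative

z(H) = 0.126, z(FA) = -1.645
c = −½·(z(H) + z(FA)) = 0.7595
c > 0 → conservative criterion (biased toward responding “no”).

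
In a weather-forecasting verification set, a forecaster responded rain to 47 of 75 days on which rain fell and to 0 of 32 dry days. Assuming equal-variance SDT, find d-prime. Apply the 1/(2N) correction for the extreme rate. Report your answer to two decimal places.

d-prime = 2.48

The false-alarm rate is 0/32 = 0, so apply the 1/(2N) correction: FA → 1/(2·32) = 0.01562.
z(H) = z(0.62667) = 0.323
z(FA) = z(0.01562) = -2.154
d' = 0.323 − (-2.154) = 2.477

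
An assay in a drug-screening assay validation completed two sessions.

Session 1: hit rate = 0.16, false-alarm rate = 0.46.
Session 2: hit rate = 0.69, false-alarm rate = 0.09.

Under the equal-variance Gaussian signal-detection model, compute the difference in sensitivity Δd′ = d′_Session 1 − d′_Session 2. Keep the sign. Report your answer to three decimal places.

Session 1: z(0.16) = -0.9945, z(0.46) = -0.1004, d' = -0.8941
Session 2: z(0.69) = 0.4959, z(0.09) = -1.3408, d' = 1.8367
Δd' = d'_Session 1 − d'_Session 2 = -0.8941 − 1.8367 = -2.7308
Session 2 has the higher sensitivity.

Δd′ = -2.731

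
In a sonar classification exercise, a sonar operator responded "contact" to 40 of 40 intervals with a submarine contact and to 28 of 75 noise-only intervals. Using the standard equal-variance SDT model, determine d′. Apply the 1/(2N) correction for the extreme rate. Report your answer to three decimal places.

d′ = 2.564

The hit rate is 40/40 = 1, so apply the 1/(2N) correction: H → 1 − 1/(2·40) = 0.98750.
z(H) = z(0.98750) = 2.2414
z(FA) = z(0.37333) = -0.3230
d' = 2.2414 − (-0.3230) = 2.5644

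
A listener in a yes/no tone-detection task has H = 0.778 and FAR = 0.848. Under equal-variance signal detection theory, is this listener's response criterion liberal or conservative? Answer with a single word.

liberal

z(H) = 0.765, z(FA) = 1.028
c = −½·(z(H) + z(FA)) = -0.8965
c < 0 → liberal criterion (biased toward responding “yes”).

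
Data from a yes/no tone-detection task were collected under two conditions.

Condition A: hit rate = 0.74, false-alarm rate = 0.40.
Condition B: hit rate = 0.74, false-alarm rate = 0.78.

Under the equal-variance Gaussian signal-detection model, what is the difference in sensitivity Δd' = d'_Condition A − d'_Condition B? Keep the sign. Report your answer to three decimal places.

Condition A: z(0.74) = 0.6433, z(0.40) = -0.2533, d' = 0.8966
Condition B: z(0.74) = 0.6433, z(0.78) = 0.7722, d' = -0.1289
Δd' = d'_Condition A − d'_Condition B = 0.8966 − (-0.1289) = 1.0255
Condition A has the higher sensitivity.

Δd' = 1.026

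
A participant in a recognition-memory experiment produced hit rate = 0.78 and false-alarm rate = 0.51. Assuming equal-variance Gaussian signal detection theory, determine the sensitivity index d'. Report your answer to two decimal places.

d' = 0.75

Φ⁻¹(H) = Φ⁻¹(0.78) = 0.772
Φ⁻¹(FA) = Φ⁻¹(0.51) = 0.025
d' = z(H) − z(FA) = 0.772 − 0.025 = 0.747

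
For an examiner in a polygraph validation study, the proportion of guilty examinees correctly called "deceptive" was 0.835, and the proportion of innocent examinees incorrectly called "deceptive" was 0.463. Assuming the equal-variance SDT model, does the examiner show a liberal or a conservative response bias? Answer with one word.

liberal

z(H) = 0.974, z(FA) = -0.093
c = −½·(z(H) + z(FA)) = -0.4405
c < 0 → liberal criterion (biased toward responding “yes”).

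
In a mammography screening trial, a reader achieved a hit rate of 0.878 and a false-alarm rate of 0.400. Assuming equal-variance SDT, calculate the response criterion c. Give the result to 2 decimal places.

z(H) = z(0.878) = 1.1650
z(FA) = z(0.400) = -0.2533
c = −½·[z(H) + z(FA)] = −0.5 × (1.1650 + (-0.2533)) = -0.45585
c < 0: the reader has a liberal response bias.

c = -0.46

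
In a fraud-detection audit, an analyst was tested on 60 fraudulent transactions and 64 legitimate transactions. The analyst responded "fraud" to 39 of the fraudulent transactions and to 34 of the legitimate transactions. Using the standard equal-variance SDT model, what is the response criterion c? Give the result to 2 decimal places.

H = 39/60 = 0.6500
FA = 34/64 = 0.5312
z(0.6500) = 0.385, z(0.5312) = 0.078
c = −½·[z(H) + z(FA)] = −0.5 × (0.385 + 0.078) = -0.2315
c < 0: the analyst has a liberal response bias.

c = -0.23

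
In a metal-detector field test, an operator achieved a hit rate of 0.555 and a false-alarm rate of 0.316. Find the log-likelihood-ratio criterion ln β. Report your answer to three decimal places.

ln β = 0.105

z(H) = z(0.555) = 0.1383
z(FA) = z(0.316) = -0.4789
ln β = −½·[z(H)² − z(FA)²] = −0.5 × (0.0191 − 0.2293) = 0.1051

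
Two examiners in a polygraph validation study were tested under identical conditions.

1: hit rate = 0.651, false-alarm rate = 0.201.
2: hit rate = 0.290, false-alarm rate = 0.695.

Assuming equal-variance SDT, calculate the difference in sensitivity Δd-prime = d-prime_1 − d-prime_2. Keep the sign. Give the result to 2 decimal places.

1: z(0.651) = 0.388, z(0.201) = -0.838, d' = 1.226
2: z(0.290) = -0.553, z(0.695) = 0.510, d' = -1.063
Δd' = d'_1 − d'_2 = 1.226 − (-1.063) = 2.289
1 has the higher sensitivity.

Δd-prime = 2.29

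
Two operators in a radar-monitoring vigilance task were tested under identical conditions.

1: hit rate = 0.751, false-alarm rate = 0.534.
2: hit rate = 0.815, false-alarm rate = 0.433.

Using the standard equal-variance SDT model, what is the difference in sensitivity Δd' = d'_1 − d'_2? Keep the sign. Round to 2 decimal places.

Δd' = -0.47

1: z(0.751) = 0.678, z(0.534) = 0.085, d' = 0.593
2: z(0.815) = 0.896, z(0.433) = -0.169, d' = 1.065
Δd' = d'_1 − d'_2 = 0.593 − 1.065 = -0.472
2 has the higher sensitivity.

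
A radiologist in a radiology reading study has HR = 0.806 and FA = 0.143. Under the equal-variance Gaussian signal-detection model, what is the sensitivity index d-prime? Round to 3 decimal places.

d-prime = 1.930

Φ⁻¹(0.806) = 0.8633, Φ⁻¹(0.143) = -1.0669
d' = z(H) − z(FA) = 0.8633 − (-1.0669) = 1.9302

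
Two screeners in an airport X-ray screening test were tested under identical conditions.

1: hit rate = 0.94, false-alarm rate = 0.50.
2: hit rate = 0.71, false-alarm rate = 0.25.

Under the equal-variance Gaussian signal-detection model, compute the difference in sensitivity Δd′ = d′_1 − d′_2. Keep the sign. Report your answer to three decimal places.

1: z(0.94) = 1.5548, z(0.50) = 0.0000, d' = 1.5548
2: z(0.71) = 0.5534, z(0.25) = -0.6745, d' = 1.2279
Δd' = d'_1 − d'_2 = 1.5548 − 1.2279 = 0.3269
1 has the higher sensitivity.

Δd′ = 0.327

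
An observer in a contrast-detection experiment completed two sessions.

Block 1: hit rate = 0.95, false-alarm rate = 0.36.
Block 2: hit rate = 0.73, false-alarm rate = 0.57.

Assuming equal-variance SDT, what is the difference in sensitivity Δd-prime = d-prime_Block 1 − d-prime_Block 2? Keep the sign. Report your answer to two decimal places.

Δd-prime = 1.57

Block 1: z(0.95) = 1.645, z(0.36) = -0.358, d' = 2.003
Block 2: z(0.73) = 0.613, z(0.57) = 0.176, d' = 0.437
Δd' = d'_Block 1 − d'_Block 2 = 2.003 − 0.437 = 1.566
Block 1 has the higher sensitivity.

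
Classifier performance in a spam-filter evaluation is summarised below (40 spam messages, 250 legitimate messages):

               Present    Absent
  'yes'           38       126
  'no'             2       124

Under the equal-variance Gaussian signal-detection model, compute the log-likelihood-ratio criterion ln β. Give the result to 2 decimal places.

H = 38/40 = 0.9500
FA = 126/250 = 0.5040
Φ⁻¹(0.9500) = 1.645, Φ⁻¹(0.5040) = 0.010
ln β = −½·[z(H)² − z(FA)²] = −0.5 × (2.706 − 0.000) = -1.353

ln β = -1.35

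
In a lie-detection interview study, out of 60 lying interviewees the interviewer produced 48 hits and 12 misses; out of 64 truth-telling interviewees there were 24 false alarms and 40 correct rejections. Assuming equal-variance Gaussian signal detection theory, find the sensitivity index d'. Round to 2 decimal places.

d' = 1.16

H = 48/60 = 0.8000
FA = 24/64 = 0.3750
z(H) = 0.8416
z(FA) = -0.3186
d' = z(H) − z(FA) = 0.8416 − (-0.3186) = 1.1602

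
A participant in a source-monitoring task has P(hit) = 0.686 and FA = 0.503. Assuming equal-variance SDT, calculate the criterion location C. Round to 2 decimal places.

C = -0.25

z(H) = 0.4845
z(FA) = 0.0075
c = −½·[z(H) + z(FA)] = −0.5 × (0.4845 + 0.0075) = -0.2460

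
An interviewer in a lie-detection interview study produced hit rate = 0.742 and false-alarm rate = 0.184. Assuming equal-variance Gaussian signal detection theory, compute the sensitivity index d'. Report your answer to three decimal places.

d' = 1.550

Φ⁻¹(0.742) = 0.6495, Φ⁻¹(0.184) = -0.9002
d' = z(H) − z(FA) = 0.6495 − (-0.9002) = 1.5497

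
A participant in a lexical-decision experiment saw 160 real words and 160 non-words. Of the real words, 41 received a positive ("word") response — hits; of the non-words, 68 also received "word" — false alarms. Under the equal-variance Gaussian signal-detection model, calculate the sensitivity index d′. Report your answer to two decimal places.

H = 41/160 = 0.2562
FA = 68/160 = 0.4250
z(H) = z(0.2562) = -0.655
z(FA) = z(0.4250) = -0.189
d' = z(H) − z(FA) = -0.655 − (-0.189) = -0.466

d′ = -0.47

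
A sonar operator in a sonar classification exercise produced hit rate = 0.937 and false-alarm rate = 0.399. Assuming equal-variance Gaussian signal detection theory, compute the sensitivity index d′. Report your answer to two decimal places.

d′ = 1.79

Φ⁻¹(H) = Φ⁻¹(0.937) = 1.5301
Φ⁻¹(FA) = Φ⁻¹(0.399) = -0.2559
d' = z(H) − z(FA) = 1.5301 − (-0.2559) = 1.7860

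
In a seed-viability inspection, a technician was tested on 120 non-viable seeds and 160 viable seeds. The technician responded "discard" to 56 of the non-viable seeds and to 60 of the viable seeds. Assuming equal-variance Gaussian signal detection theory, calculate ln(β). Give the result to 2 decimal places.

H = 56/120 = 0.4667
FA = 60/160 = 0.3750
Φ⁻¹(0.4667) = -0.084, Φ⁻¹(0.3750) = -0.319
ln β = −½·[z(H)² − z(FA)²] = −0.5 × (0.007 − 0.102) = 0.0475

ln β = 0.05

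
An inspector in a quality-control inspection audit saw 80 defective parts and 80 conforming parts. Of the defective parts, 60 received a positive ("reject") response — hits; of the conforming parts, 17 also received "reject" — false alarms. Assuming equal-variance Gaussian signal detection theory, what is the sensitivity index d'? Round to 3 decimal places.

H = 60/80 = 0.7500
FA = 17/80 = 0.2125
z(H) = z(0.7500) = 0.6745
z(FA) = z(0.2125) = -0.7978
d' = z(H) − z(FA) = 0.6745 − (-0.7978) = 1.4723

d' = 1.472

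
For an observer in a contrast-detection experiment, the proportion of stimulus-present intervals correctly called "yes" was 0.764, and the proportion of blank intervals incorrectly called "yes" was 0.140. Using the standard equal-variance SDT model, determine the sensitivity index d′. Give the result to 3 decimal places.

d′ = 1.800

z(H) = 0.7192
z(FA) = -1.0803
d' = z(H) − z(FA) = 0.7192 − (-1.0803) = 1.7995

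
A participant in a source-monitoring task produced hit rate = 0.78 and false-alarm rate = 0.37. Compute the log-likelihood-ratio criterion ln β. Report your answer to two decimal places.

ln β = -0.24

z(H) = 0.772
z(FA) = -0.332
ln β = −½·[z(H)² − z(FA)²] = −0.5 × (0.596 − 0.110) = -0.243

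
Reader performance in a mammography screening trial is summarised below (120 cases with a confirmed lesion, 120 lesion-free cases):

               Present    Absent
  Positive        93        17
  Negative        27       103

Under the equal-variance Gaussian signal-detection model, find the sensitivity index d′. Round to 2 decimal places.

H = 93/120 = 0.7750
FA = 17/120 = 0.1417
z(0.7750) = 0.7554, z(0.1417) = -1.0727
d' = z(H) − z(FA) = 0.7554 − (-1.0727) = 1.8281

d′ = 1.83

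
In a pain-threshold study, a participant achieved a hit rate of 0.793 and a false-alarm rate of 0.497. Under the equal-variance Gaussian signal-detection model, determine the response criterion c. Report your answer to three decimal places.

z(0.793) = 0.8169, z(0.497) = -0.0075
c = −½·[z(H) + z(FA)] = −0.5 × (0.8169 + (-0.0075)) = -0.4047

c = -0.405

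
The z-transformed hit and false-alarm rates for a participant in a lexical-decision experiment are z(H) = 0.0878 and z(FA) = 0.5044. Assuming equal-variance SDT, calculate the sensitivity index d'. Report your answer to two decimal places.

d' = -0.42

d' = z(H) − z(FA) = 0.0878 − 0.5044 = -0.4166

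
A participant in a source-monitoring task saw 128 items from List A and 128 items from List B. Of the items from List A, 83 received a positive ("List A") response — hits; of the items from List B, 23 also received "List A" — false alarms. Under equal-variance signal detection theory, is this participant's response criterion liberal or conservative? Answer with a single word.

conservative

z(H) = 0.381, z(FA) = -0.917
c = −½·(z(H) + z(FA)) = 0.268
c > 0 → conservative criterion (biased toward responding “no”).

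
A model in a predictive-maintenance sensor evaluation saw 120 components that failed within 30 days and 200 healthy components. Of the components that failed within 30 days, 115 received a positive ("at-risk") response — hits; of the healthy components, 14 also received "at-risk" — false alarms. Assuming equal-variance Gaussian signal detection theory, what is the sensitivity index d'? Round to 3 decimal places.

H = 115/120 = 0.9583
FA = 14/200 = 0.0700
z(H) = 1.7313
z(FA) = -1.4758
d' = z(H) − z(FA) = 1.7313 − (-1.4758) = 3.2071

d' = 3.207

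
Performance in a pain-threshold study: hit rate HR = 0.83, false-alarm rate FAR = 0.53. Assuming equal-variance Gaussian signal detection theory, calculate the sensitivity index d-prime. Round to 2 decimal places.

d-prime = 0.88

z(H) = 0.9542
z(FA) = 0.0753
d' = z(H) − z(FA) = 0.9542 − 0.0753 = 0.8789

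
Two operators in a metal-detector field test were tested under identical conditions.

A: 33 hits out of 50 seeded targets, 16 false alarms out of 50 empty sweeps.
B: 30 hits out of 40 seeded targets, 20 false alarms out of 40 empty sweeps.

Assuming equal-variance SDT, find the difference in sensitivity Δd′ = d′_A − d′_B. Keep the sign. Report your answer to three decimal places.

Δd′ = 0.206

A: z(0.6600) = 0.4125, z(0.3200) = -0.4677, d' = 0.8802
B: z(0.7500) = 0.6745, z(0.5000) = 0.0000, d' = 0.6745
Δd' = d'_A − d'_B = 0.8802 − 0.6745 = 0.2057
A has the higher sensitivity.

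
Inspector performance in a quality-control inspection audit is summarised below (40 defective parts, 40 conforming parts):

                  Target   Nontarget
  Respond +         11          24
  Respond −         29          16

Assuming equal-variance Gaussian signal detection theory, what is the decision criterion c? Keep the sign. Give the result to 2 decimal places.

c = 0.17

H = 11/40 = 0.2750
FA = 24/40 = 0.6000
z(0.2750) = -0.598, z(0.6000) = 0.253
c = −½·[z(H) + z(FA)] = −0.5 × (-0.598 + 0.253) = 0.1725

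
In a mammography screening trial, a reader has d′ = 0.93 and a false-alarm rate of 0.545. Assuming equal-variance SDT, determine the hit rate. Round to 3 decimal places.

z(false-alarm rate) = z(0.545) = 0.1130
z(H) = z(FA) + d' = 0.1130 + 0.93 = 1.0430
hit rate = Φ(1.0430) = 0.8515

hit rate = 0.852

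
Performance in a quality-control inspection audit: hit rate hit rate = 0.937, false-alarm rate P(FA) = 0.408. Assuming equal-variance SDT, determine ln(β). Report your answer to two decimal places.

Φ⁻¹(H) = Φ⁻¹(0.937) = 1.530
Φ⁻¹(FA) = Φ⁻¹(0.408) = -0.233
ln β = −½·[z(H)² − z(FA)²] = −0.5 × (2.341 − 0.054) = -1.1435

ln β = -1.14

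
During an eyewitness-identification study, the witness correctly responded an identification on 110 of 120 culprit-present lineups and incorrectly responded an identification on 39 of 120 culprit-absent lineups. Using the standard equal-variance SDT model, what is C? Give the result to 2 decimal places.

H = 110/120 = 0.9167
FA = 39/120 = 0.3250
z(H) = z(0.9167) = 1.3832
z(FA) = z(0.3250) = -0.4538
c = −½·[z(H) + z(FA)] = −0.5 × (1.3832 + (-0.4538)) = -0.4647
c < 0: the witness has a liberal response bias.

C = -0.46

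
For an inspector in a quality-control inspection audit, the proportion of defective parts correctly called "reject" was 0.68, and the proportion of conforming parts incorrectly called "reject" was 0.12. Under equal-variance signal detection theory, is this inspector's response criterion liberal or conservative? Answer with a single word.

z(H) = 0.468, z(FA) = -1.175
c = −½·(z(H) + z(FA)) = 0.3535
c > 0 → conservative criterion (biased toward responding “no”).

conservative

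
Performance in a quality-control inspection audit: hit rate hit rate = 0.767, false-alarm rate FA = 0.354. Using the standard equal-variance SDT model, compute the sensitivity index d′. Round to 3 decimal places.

d′ = 1.104

z(0.767) = 0.7290, z(0.354) = -0.3745
d' = z(H) − z(FA) = 0.7290 − (-0.3745) = 1.1035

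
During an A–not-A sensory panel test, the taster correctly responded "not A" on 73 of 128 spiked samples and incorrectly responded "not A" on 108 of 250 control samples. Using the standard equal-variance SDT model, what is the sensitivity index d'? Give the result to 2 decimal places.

H = 73/128 = 0.5703
FA = 108/250 = 0.4320
Φ⁻¹(H) = 0.1771
Φ⁻¹(FA) = -0.1713
d' = z(H) − z(FA) = 0.1771 − (-0.1713) = 0.3484

d' = 0.35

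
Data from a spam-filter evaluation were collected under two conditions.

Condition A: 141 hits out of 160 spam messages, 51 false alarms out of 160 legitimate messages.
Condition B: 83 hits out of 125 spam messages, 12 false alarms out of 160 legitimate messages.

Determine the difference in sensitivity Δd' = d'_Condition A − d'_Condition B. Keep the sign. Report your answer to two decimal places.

Δd' = -0.21

Condition A: z(0.8812) = 1.181, z(0.3187) = -0.471, d' = 1.652
Condition B: z(0.6640) = 0.423, z(0.0750) = -1.440, d' = 1.863
Δd' = d'_Condition A − d'_Condition B = 1.652 − 1.863 = -0.211
Condition B has the higher sensitivity.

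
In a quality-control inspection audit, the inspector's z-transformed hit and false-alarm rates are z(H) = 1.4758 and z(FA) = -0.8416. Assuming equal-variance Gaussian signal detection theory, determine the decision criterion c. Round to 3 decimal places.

c = -0.317

c = −½·[z(H) + z(FA)] = −½·(1.4758 + (-0.8416)) = -0.3171
c < 0: the inspector has a liberal response bias.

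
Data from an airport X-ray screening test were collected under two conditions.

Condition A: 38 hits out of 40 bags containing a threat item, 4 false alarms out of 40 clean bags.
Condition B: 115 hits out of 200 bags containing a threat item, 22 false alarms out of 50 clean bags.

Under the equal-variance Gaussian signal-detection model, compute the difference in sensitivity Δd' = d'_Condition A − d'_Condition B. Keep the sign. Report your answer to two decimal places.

Δd' = 2.59

Condition A: z(0.9500) = 1.645, z(0.1000) = -1.282, d' = 2.927
Condition B: z(0.5750) = 0.189, z(0.4400) = -0.151, d' = 0.340
Δd' = d'_Condition A − d'_Condition B = 2.927 − 0.340 = 2.587
Condition A has the higher sensitivity.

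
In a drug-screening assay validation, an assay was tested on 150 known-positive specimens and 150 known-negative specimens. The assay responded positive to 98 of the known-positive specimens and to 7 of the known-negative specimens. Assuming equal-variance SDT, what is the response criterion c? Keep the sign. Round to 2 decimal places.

c = 0.64

H = 98/150 = 0.6533
FA = 7/150 = 0.0467
z(H) = z(0.6533) = 0.3942
z(FA) = z(0.0467) = -1.6777
c = −½·[z(H) + z(FA)] = −0.5 × (0.3942 + (-1.6777)) = 0.64175
c > 0: the assay has a conservative response bias.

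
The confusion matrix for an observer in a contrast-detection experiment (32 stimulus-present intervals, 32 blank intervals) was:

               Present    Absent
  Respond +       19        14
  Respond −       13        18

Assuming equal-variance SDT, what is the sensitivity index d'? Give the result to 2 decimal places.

H = 19/32 = 0.5938
FA = 14/32 = 0.4375
z(H) = 0.2373
z(FA) = -0.1573
d' = z(H) − z(FA) = 0.2373 − (-0.1573) = 0.3946

d' = 0.39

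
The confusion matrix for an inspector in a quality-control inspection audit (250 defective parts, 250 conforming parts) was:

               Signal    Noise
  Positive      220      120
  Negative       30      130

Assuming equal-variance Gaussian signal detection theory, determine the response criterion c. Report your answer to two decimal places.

H = 220/250 = 0.8800
FA = 120/250 = 0.4800
Φ⁻¹(H) = 1.1750
Φ⁻¹(FA) = -0.0502
c = −½·[z(H) + z(FA)] = −0.5 × (1.1750 + (-0.0502)) = -0.5624
c < 0: the inspector has a liberal response bias.

c = -0.56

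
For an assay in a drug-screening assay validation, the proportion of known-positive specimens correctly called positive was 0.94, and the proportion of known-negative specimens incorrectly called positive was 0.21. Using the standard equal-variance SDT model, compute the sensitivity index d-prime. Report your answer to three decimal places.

d-prime = 2.361

z(H) = z(0.94) = 1.5548
z(FA) = z(0.21) = -0.8064
d' = z(H) − z(FA) = 1.5548 − (-0.8064) = 2.3612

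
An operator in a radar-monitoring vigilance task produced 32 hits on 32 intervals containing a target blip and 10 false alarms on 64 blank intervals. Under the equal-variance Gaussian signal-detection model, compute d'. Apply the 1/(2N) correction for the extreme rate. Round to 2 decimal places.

The hit rate is 32/32 = 1, so apply the 1/(2N) correction: H → 1 − 1/(2·32) = 0.98438.
z(H) = z(0.98438) = 2.154
z(FA) = z(0.15625) = -1.010
d' = 2.154 − (-1.010) = 3.164

d' = 3.16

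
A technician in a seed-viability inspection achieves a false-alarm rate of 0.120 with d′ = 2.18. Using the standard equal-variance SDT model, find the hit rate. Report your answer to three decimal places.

hit rate = 0.843

z(false-alarm rate) = z(0.120) = -1.1750
z(H) = z(FA) + d' = -1.1750 + 2.18 = 1.0050
hit rate = Φ(1.0050) = 0.8426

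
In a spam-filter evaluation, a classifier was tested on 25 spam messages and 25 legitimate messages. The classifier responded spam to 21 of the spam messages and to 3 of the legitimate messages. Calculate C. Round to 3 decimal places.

C = 0.090

H = 21/25 = 0.8400
FA = 3/25 = 0.1200
z(H) = z(0.8400) = 0.9945
z(FA) = z(0.1200) = -1.1750
c = −½·[z(H) + z(FA)] = −0.5 × (0.9945 + (-1.1750)) = 0.09025
c > 0: the classifier has a conservative response bias.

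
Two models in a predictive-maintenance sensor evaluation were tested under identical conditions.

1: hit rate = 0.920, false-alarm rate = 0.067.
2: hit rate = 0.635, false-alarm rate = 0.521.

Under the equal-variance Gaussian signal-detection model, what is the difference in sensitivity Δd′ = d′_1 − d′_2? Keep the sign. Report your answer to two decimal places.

1: z(0.920) = 1.405, z(0.067) = -1.499, d' = 2.904
2: z(0.635) = 0.345, z(0.521) = 0.053, d' = 0.292
Δd' = d'_1 − d'_2 = 2.904 − 0.292 = 2.612
1 has the higher sensitivity.

Δd′ = 2.61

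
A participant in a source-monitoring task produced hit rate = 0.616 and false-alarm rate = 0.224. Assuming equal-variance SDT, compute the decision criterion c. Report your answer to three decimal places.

c = 0.232

z(H) = 0.2950
z(FA) = -0.7588
c = −½·[z(H) + z(FA)] = −0.5 × (0.2950 + (-0.7588)) = 0.2319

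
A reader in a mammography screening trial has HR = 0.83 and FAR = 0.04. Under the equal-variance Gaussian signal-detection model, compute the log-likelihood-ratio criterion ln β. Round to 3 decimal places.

ln β = 1.077

Φ⁻¹(H) = Φ⁻¹(0.83) = 0.9542
Φ⁻¹(FA) = Φ⁻¹(0.04) = -1.7507
ln β = −½·[z(H)² − z(FA)²] = −0.5 × (0.9105 − 3.0650) = 1.07725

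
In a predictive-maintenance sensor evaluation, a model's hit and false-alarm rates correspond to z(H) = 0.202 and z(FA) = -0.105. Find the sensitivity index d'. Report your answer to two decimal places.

d' = 0.31

d' = z(H) − z(FA) = 0.202 − (-0.105) = 0.307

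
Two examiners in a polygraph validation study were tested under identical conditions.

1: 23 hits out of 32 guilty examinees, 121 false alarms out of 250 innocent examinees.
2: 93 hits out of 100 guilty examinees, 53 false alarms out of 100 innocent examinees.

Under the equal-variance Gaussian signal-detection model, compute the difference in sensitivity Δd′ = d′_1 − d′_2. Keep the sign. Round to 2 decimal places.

Δd′ = -0.78

1: z(0.7188) = 0.579, z(0.4840) = -0.040, d' = 0.619
2: z(0.9300) = 1.476, z(0.5300) = 0.075, d' = 1.401
Δd' = d'_1 − d'_2 = 0.619 − 1.401 = -0.782
2 has the higher sensitivity.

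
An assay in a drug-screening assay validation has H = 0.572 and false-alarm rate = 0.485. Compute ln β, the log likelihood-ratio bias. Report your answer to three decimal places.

ln β = -0.016

z(H) = 0.1815
z(FA) = -0.0376
ln β = −½·[z(H)² − z(FA)²] = −0.5 × (0.0329 − 0.0014) = -0.01575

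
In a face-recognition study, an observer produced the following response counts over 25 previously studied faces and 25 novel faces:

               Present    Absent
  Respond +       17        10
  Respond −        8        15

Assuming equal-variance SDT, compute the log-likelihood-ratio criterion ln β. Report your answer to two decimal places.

H = 17/25 = 0.6800
FA = 10/25 = 0.4000
z(H) = 0.468
z(FA) = -0.253
ln β = −½·[z(H)² − z(FA)²] = −0.5 × (0.219 − 0.064) = -0.0775

ln β = -0.08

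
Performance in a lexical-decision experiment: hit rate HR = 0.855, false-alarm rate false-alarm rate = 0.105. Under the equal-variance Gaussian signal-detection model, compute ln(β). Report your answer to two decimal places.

ln β = 0.23

Φ⁻¹(H) = Φ⁻¹(0.855) = 1.058
Φ⁻¹(FA) = Φ⁻¹(0.105) = -1.254
ln β = −½·[z(H)² − z(FA)²] = −0.5 × (1.119 − 1.573) = 0.227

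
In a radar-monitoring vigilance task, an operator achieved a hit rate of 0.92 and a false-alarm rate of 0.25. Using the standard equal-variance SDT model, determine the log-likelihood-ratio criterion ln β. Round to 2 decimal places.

ln β = -0.76

Φ⁻¹(H) = 1.405
Φ⁻¹(FA) = -0.674
ln β = −½·[z(H)² − z(FA)²] = −0.5 × (1.974 − 0.454) = -0.760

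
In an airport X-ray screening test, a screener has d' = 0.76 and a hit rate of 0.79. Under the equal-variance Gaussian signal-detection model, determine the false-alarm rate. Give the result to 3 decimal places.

false-alarm rate = 0.519

z(hit rate) = z(0.79) = 0.8064
z(FA) = z(H) − d' = 0.8064 − 0.76 = 0.0464
false-alarm rate = Φ(0.0464) = 0.5185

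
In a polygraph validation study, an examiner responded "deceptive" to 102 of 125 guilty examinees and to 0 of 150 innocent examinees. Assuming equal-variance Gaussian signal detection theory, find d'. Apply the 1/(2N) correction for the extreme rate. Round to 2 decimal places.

The false-alarm rate is 0/150 = 0, so apply the 1/(2N) correction: FA → 1/(2·150) = 0.00333.
z(H) = z(0.81600) = 0.900
z(FA) = z(0.00333) = -2.713
d' = 0.900 − (-2.713) = 3.613

d' = 3.61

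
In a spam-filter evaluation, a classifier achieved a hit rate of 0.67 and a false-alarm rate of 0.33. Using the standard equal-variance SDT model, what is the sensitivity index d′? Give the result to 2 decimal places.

d′ = 0.88

z(0.67) = 0.440, z(0.33) = -0.440
d' = z(H) − z(FA) = 0.440 − (-0.440) = 0.880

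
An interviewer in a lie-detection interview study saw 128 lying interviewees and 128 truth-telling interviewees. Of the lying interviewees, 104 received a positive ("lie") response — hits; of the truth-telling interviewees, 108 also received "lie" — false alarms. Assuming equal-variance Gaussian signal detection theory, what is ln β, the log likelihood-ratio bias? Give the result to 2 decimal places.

ln β = 0.12

H = 104/128 = 0.8125
FA = 108/128 = 0.8438
Φ⁻¹(0.8125) = 0.887, Φ⁻¹(0.8438) = 1.010
ln β = −½·[z(H)² − z(FA)²] = −0.5 × (0.787 − 1.020) = 0.1165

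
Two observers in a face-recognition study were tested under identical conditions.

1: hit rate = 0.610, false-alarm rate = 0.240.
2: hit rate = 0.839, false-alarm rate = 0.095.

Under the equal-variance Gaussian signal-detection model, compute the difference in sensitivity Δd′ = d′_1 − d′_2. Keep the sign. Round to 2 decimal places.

1: z(0.610) = 0.279, z(0.240) = -0.706, d' = 0.985
2: z(0.839) = 0.990, z(0.095) = -1.311, d' = 2.301
Δd' = d'_1 − d'_2 = 0.985 − 2.301 = -1.316
2 has the higher sensitivity.

Δd′ = -1.32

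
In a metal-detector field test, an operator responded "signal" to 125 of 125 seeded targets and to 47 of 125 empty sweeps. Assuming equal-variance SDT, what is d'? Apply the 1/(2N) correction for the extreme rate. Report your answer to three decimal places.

The hit rate is 125/125 = 1, so apply the 1/(2N) correction: H → 1 − 1/(2·125) = 0.99600.
z(H) = z(0.99600) = 2.6521
z(FA) = z(0.37600) = -0.3160
d' = 2.6521 − (-0.3160) = 2.9681

d' = 2.968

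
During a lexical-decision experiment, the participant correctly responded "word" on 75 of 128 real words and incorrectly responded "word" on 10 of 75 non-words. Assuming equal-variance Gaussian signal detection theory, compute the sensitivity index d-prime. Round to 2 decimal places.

H = 75/128 = 0.5859
FA = 10/75 = 0.1333
z(0.5859) = 0.217, z(0.1333) = -1.111
d' = z(H) − z(FA) = 0.217 − (-1.111) = 1.328

d-prime = 1.33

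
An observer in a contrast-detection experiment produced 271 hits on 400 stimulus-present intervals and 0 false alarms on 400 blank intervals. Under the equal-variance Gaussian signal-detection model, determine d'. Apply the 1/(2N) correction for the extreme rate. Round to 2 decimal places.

d' = 3.48

The false-alarm rate is 0/400 = 0, so apply the 1/(2N) correction: FA → 1/(2·400) = 0.00125.
z(H) = z(0.67750) = 0.461
z(FA) = z(0.00125) = -3.023
d' = 0.461 − (-3.023) = 3.484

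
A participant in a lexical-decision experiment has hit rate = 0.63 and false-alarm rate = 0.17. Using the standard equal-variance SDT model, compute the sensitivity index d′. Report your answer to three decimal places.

z(H) = z(0.63) = 0.3319
z(FA) = z(0.17) = -0.9542
d' = z(H) − z(FA) = 0.3319 − (-0.9542) = 1.2861

d′ = 1.286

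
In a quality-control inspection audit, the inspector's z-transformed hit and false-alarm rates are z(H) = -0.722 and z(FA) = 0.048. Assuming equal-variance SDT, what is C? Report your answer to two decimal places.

C = 0.34

c = −½·[z(H) + z(FA)] = −½·(-0.722 + 0.048) = 0.337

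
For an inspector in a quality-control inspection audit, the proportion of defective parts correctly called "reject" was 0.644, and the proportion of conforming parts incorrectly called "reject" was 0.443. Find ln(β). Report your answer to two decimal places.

ln β = -0.06

z(H) = z(0.644) = 0.369
z(FA) = z(0.443) = -0.143
ln β = −½·[z(H)² − z(FA)²] = −0.5 × (0.136 − 0.020) = -0.058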